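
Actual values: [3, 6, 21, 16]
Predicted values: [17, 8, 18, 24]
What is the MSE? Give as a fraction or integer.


MSE = (1/4) * ((3-17)^2=196 + (6-8)^2=4 + (21-18)^2=9 + (16-24)^2=64). Sum = 273. MSE = 273/4.

273/4


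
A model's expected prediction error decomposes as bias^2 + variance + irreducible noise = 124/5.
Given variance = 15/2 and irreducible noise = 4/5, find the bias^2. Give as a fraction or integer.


Total error = bias^2 + variance + irreducible noise. So bias^2 = 124/5 - 15/2 - 4/5 = 33/2.

33/2


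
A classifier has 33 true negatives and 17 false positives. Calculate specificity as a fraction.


Specificity = TN / (TN + FP) = 33 / 50 = 33/50.

33/50


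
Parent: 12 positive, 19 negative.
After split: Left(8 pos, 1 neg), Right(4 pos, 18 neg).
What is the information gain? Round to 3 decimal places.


H(parent) = 0.9629. H(left) = 0.5033, H(right) = 0.6840. Weighted = (9/31)*0.5033 + (22/31)*0.6840 = 0.6315. IG = 0.9629 - 0.6315 = 0.3314, which rounds to 0.331.

0.331


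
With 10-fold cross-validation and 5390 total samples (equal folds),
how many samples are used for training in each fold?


Each validation fold has 5390/10 = 539 samples. Training set = 5390 - 539 = 4851.

4851


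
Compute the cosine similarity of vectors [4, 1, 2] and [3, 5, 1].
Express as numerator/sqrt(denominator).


dot = 19. |a|^2 = 21, |b|^2 = 35. cos = 19/sqrt(735).

19/sqrt(735)


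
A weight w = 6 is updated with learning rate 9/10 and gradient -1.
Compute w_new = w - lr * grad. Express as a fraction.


w_new = 6 - 9/10 * -1 = 6 - -9/10 = 69/10.

69/10


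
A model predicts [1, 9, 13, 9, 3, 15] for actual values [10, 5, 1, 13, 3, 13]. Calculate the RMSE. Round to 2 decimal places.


MSE = 43.5000. RMSE = sqrt(43.5000) = 6.60.

6.60


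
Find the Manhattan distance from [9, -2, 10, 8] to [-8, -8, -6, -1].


d = sum of absolute differences: |9--8|=17 + |-2--8|=6 + |10--6|=16 + |8--1|=9 = 48.

48


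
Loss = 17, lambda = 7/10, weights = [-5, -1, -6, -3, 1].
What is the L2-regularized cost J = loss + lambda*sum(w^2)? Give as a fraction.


L2 sq norm = sum(w^2) = 72. J = 17 + 7/10 * 72 = 337/5.

337/5


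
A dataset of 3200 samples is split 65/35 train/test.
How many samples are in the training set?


Test set = 3200 * 35% = 1120. Training set = 3200 - 1120 = 2080.

2080


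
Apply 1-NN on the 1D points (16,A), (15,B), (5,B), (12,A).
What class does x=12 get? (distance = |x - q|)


Distances: |16-12|=4, |15-12|=3, |5-12|=7, |12-12|=0. 1 nearest: (12,A). Counts: {'A': 1}. Majority class: A.

A


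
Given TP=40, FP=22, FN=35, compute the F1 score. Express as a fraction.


Precision = 40/62 = 20/31. Recall = 40/75 = 8/15. F1 = 2*P*R/(P+R) = 80/137.

80/137


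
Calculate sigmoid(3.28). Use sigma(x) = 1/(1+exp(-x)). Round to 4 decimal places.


sigma(3.28) = 1/(1+e^(-3.28)) = 1/(1+0.037628) = 1/1.037628 = 0.9637.

0.9637


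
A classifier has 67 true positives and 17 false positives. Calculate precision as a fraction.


Precision = TP / (TP + FP) = 67 / 84 = 67/84.

67/84


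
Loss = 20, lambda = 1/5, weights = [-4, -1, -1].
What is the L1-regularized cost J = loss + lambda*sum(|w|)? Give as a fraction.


L1 norm = sum(|w|) = 6. J = 20 + 1/5 * 6 = 106/5.

106/5


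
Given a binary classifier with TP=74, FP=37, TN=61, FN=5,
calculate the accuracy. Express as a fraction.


Accuracy = (TP + TN) / (TP + TN + FP + FN) = (74 + 61) / 177 = 45/59.

45/59


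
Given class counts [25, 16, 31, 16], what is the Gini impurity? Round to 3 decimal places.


Total = 88. Proportions: 25/88, 16/88, 31/88, 16/88. sum(p_i^2) = 0.2709. Gini = 1 - 0.2709 = 0.7291, which rounds to 0.729.

0.729


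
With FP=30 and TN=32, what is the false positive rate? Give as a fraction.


FPR = FP / (FP + TN) = 30 / 62 = 15/31.

15/31


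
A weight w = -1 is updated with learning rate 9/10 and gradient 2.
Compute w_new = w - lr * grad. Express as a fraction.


w_new = -1 - 9/10 * 2 = -1 - 9/5 = -14/5.

-14/5


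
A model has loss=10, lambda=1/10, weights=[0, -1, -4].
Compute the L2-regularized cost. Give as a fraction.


L2 sq norm = sum(w^2) = 17. J = 10 + 1/10 * 17 = 117/10.

117/10


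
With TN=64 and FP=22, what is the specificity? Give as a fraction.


Specificity = TN / (TN + FP) = 64 / 86 = 32/43.

32/43


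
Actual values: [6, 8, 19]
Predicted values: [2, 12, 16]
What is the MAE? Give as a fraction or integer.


MAE = (1/3) * (|6-2|=4 + |8-12|=4 + |19-16|=3). Sum = 11. MAE = 11/3.

11/3


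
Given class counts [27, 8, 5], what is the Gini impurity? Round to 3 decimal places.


Total = 40. Proportions: 27/40, 8/40, 5/40. sum(p_i^2) = 0.5113. Gini = 1 - 0.5113 = 0.4887, which rounds to 0.489.

0.489


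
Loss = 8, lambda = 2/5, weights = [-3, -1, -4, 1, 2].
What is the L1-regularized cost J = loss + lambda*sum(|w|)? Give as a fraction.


L1 norm = sum(|w|) = 11. J = 8 + 2/5 * 11 = 62/5.

62/5


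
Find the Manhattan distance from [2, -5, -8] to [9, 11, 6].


d = sum of absolute differences: |2-9|=7 + |-5-11|=16 + |-8-6|=14 = 37.

37


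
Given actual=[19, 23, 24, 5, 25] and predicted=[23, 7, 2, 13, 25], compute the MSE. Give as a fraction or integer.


MSE = (1/5) * ((19-23)^2=16 + (23-7)^2=256 + (24-2)^2=484 + (5-13)^2=64 + (25-25)^2=0). Sum = 820. MSE = 164.

164


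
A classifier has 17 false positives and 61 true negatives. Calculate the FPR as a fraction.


FPR = FP / (FP + TN) = 17 / 78 = 17/78.

17/78


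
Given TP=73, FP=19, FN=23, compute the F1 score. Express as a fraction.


Precision = 73/92 = 73/92. Recall = 73/96 = 73/96. F1 = 2*P*R/(P+R) = 73/94.

73/94


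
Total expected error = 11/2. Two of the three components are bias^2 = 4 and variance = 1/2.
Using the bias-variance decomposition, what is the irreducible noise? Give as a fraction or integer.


Total error = bias^2 + variance + irreducible noise. So irreducible noise = 11/2 - 4 - 1/2 = 1.

1


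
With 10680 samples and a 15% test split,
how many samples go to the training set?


Test set = 10680 * 15% = 1602. Training set = 10680 - 1602 = 9078.

9078


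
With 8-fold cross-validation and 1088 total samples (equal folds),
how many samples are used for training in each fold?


Each validation fold has 1088/8 = 136 samples. Training set = 1088 - 136 = 952.

952


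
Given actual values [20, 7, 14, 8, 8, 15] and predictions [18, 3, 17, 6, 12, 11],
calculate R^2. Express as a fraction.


Mean(y) = 12. SS_res = 65. SS_tot = 134. R^2 = 1 - 65/(134) = 69/134.

69/134


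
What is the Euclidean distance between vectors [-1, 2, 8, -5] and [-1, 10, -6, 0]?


d = sqrt(sum of squared differences). (-1--1)^2=0, (2-10)^2=64, (8--6)^2=196, (-5-0)^2=25. Sum = 285.

sqrt(285)


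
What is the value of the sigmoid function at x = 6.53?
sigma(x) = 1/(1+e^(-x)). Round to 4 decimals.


sigma(6.53) = 1/(1+e^(-6.53)) = 1/(1+0.001459) = 1/1.001459 = 0.9985.

0.9985


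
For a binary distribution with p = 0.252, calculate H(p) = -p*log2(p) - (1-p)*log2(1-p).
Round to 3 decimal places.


H = -0.252*log2(0.252) - 0.748*log2(0.748) = 0.814.

0.814


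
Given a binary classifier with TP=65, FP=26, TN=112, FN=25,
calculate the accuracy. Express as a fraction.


Accuracy = (TP + TN) / (TP + TN + FP + FN) = (65 + 112) / 228 = 59/76.

59/76


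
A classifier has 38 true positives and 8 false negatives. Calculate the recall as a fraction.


Recall = TP / (TP + FN) = 38 / 46 = 19/23.

19/23


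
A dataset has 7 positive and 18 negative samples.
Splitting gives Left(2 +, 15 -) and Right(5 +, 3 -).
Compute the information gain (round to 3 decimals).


H(parent) = 0.8555. H(left) = 0.5226, H(right) = 0.9544. Weighted = (17/25)*0.5226 + (8/25)*0.9544 = 0.6608. IG = 0.8555 - 0.6608 = 0.1947, which rounds to 0.195.

0.195


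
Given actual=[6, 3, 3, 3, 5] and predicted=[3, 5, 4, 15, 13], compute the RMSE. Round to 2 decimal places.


MSE = 44.4000. RMSE = sqrt(44.4000) = 6.66.

6.66


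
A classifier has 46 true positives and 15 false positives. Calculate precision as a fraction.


Precision = TP / (TP + FP) = 46 / 61 = 46/61.

46/61


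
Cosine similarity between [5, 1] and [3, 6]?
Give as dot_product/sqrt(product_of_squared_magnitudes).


dot = 21. |a|^2 = 26, |b|^2 = 45. cos = 21/sqrt(1170).

21/sqrt(1170)


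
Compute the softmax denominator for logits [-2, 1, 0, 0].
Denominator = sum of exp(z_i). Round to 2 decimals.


Denom = e^-2=0.1353 + e^1=2.7183 + e^0=1.0000 + e^0=1.0000. Sum = 4.8536, which rounds to 4.85.

4.85


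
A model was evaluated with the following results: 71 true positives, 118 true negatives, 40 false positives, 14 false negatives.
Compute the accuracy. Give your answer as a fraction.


Accuracy = (TP + TN) / (TP + TN + FP + FN) = (71 + 118) / 243 = 7/9.

7/9


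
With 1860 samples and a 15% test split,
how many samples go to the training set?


Test set = 1860 * 15% = 279. Training set = 1860 - 279 = 1581.

1581


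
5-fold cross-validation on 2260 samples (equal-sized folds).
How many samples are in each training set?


Each validation fold has 2260/5 = 452 samples. Training set = 2260 - 452 = 1808.

1808


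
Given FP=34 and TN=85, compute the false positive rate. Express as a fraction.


FPR = FP / (FP + TN) = 34 / 119 = 2/7.

2/7


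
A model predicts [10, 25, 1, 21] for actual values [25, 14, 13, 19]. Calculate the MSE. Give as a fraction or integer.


MSE = (1/4) * ((25-10)^2=225 + (14-25)^2=121 + (13-1)^2=144 + (19-21)^2=4). Sum = 494. MSE = 247/2.

247/2


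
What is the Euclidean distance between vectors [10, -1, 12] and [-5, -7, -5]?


d = sqrt(sum of squared differences). (10--5)^2=225, (-1--7)^2=36, (12--5)^2=289. Sum = 550.

sqrt(550)


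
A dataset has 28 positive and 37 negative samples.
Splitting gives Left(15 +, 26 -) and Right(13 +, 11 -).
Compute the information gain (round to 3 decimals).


H(parent) = 0.9861. H(left) = 0.9474, H(right) = 0.9950. Weighted = (41/65)*0.9474 + (24/65)*0.9950 = 0.9650. IG = 0.9861 - 0.9650 = 0.0211, which rounds to 0.021.

0.021


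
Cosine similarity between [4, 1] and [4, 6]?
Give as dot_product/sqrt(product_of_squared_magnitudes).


dot = 22. |a|^2 = 17, |b|^2 = 52. cos = 22/sqrt(884).

22/sqrt(884)


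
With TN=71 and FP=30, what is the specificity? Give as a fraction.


Specificity = TN / (TN + FP) = 71 / 101 = 71/101.

71/101


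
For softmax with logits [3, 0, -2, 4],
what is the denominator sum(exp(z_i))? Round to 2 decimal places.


Denom = e^3=20.0855 + e^0=1.0000 + e^-2=0.1353 + e^4=54.5982. Sum = 75.8190, which rounds to 75.82.

75.82


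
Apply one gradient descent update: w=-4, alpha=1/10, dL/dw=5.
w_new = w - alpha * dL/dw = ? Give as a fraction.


w_new = -4 - 1/10 * 5 = -4 - 1/2 = -9/2.

-9/2


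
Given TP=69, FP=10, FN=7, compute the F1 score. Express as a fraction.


Precision = 69/79 = 69/79. Recall = 69/76 = 69/76. F1 = 2*P*R/(P+R) = 138/155.

138/155


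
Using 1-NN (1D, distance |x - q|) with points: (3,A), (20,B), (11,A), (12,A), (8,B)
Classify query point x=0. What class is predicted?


Distances: |3-0|=3, |20-0|=20, |11-0|=11, |12-0|=12, |8-0|=8. 1 nearest: (3,A). Counts: {'A': 1}. Majority class: A.

A


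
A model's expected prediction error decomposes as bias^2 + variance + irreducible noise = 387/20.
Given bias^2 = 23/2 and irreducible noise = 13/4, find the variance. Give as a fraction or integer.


Total error = bias^2 + variance + irreducible noise. So variance = 387/20 - 23/2 - 13/4 = 23/5.

23/5


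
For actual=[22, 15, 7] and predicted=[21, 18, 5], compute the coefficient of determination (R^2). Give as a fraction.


Mean(y) = 44/3. SS_res = 14. SS_tot = 338/3. R^2 = 1 - 14/(338/3) = 148/169.

148/169


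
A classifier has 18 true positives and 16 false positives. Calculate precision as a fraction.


Precision = TP / (TP + FP) = 18 / 34 = 9/17.

9/17


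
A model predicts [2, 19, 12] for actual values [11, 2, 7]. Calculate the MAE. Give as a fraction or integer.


MAE = (1/3) * (|11-2|=9 + |2-19|=17 + |7-12|=5). Sum = 31. MAE = 31/3.

31/3


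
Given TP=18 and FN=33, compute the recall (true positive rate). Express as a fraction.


Recall = TP / (TP + FN) = 18 / 51 = 6/17.

6/17


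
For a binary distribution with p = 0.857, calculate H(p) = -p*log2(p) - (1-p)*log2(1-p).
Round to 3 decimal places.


H = -0.857*log2(0.857) - 0.143*log2(0.143) = 0.592.

0.592


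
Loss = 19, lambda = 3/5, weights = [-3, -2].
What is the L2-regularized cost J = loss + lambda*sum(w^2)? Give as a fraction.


L2 sq norm = sum(w^2) = 13. J = 19 + 3/5 * 13 = 134/5.

134/5


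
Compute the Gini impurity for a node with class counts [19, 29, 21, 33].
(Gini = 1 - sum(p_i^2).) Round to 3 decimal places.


Total = 102. Proportions: 19/102, 29/102, 21/102, 33/102. sum(p_i^2) = 0.2626. Gini = 1 - 0.2626 = 0.7374, which rounds to 0.737.

0.737


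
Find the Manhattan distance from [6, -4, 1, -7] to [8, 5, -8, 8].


d = sum of absolute differences: |6-8|=2 + |-4-5|=9 + |1--8|=9 + |-7-8|=15 = 35.

35


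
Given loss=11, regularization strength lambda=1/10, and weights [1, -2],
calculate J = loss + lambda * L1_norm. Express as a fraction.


L1 norm = sum(|w|) = 3. J = 11 + 1/10 * 3 = 113/10.

113/10


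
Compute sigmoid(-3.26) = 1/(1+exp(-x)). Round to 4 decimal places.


sigma(-3.26) = 1/(1+e^(3.26)) = 1/(1+26.049537) = 1/27.049537 = 0.0370.

0.0370


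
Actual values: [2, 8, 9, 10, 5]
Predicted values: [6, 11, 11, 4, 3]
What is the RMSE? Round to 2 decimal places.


MSE = 13.8000. RMSE = sqrt(13.8000) = 3.71.

3.71


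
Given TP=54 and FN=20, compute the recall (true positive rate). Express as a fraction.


Recall = TP / (TP + FN) = 54 / 74 = 27/37.

27/37


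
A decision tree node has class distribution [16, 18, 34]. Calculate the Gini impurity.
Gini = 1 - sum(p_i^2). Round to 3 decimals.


Total = 68. Proportions: 16/68, 18/68, 34/68. sum(p_i^2) = 0.3754. Gini = 1 - 0.3754 = 0.6246, which rounds to 0.625.

0.625


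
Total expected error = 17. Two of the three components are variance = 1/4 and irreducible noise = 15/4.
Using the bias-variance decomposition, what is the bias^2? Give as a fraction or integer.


Total error = bias^2 + variance + irreducible noise. So bias^2 = 17 - 1/4 - 15/4 = 13.

13


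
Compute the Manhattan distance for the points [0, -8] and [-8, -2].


d = sum of absolute differences: |0--8|=8 + |-8--2|=6 = 14.

14


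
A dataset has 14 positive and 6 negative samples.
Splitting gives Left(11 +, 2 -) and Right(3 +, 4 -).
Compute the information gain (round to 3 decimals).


H(parent) = 0.8813. H(left) = 0.6194, H(right) = 0.9852. Weighted = (13/20)*0.6194 + (7/20)*0.9852 = 0.7474. IG = 0.8813 - 0.7474 = 0.1339, which rounds to 0.134.

0.134


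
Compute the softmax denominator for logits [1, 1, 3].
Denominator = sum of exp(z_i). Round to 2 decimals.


Denom = e^1=2.7183 + e^1=2.7183 + e^3=20.0855. Sum = 25.5221, which rounds to 25.52.

25.52


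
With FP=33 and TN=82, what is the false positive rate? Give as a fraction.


FPR = FP / (FP + TN) = 33 / 115 = 33/115.

33/115


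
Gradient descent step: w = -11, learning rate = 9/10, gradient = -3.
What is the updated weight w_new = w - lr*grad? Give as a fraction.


w_new = -11 - 9/10 * -3 = -11 - -27/10 = -83/10.

-83/10


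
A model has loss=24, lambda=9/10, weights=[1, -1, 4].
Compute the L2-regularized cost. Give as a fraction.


L2 sq norm = sum(w^2) = 18. J = 24 + 9/10 * 18 = 201/5.

201/5


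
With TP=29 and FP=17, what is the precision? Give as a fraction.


Precision = TP / (TP + FP) = 29 / 46 = 29/46.

29/46


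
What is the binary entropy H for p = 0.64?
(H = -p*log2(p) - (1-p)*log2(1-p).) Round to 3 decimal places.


H = -0.64*log2(0.64) - 0.36*log2(0.36) = 0.943.

0.943


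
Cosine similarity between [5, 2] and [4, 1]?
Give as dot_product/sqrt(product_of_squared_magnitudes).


dot = 22. |a|^2 = 29, |b|^2 = 17. cos = 22/sqrt(493).

22/sqrt(493)


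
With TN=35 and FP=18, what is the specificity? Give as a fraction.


Specificity = TN / (TN + FP) = 35 / 53 = 35/53.

35/53


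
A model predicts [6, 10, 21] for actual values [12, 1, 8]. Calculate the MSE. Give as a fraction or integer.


MSE = (1/3) * ((12-6)^2=36 + (1-10)^2=81 + (8-21)^2=169). Sum = 286. MSE = 286/3.

286/3


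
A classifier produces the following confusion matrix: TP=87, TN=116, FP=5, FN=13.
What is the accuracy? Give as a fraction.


Accuracy = (TP + TN) / (TP + TN + FP + FN) = (87 + 116) / 221 = 203/221.

203/221


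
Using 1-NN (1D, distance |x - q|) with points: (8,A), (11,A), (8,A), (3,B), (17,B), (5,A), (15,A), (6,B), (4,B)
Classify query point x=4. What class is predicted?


Distances: |8-4|=4, |11-4|=7, |8-4|=4, |3-4|=1, |17-4|=13, |5-4|=1, |15-4|=11, |6-4|=2, |4-4|=0. 1 nearest: (4,B). Counts: {'B': 1}. Majority class: B.

B


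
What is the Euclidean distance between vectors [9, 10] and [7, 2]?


d = sqrt(sum of squared differences). (9-7)^2=4, (10-2)^2=64. Sum = 68.

sqrt(68)


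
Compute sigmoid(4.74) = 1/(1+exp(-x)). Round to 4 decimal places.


sigma(4.74) = 1/(1+e^(-4.74)) = 1/(1+0.008739) = 1/1.008739 = 0.9913.

0.9913


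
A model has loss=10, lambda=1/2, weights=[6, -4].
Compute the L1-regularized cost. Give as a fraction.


L1 norm = sum(|w|) = 10. J = 10 + 1/2 * 10 = 15.

15


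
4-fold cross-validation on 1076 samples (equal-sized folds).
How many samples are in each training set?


Each validation fold has 1076/4 = 269 samples. Training set = 1076 - 269 = 807.

807


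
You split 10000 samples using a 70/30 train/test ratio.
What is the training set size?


Test set = 10000 * 30% = 3000. Training set = 10000 - 3000 = 7000.

7000


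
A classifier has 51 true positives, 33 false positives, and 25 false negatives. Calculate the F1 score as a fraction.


Precision = 51/84 = 17/28. Recall = 51/76 = 51/76. F1 = 2*P*R/(P+R) = 51/80.

51/80


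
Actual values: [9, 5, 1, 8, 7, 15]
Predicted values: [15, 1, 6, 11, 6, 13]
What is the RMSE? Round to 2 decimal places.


MSE = 15.1667. RMSE = sqrt(15.1667) = 3.89.

3.89


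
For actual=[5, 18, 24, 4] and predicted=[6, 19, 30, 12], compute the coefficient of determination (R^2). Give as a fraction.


Mean(y) = 51/4. SS_res = 102. SS_tot = 1163/4. R^2 = 1 - 102/(1163/4) = 755/1163.

755/1163


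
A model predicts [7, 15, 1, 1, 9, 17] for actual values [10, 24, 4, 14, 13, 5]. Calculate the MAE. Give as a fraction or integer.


MAE = (1/6) * (|10-7|=3 + |24-15|=9 + |4-1|=3 + |14-1|=13 + |13-9|=4 + |5-17|=12). Sum = 44. MAE = 22/3.

22/3


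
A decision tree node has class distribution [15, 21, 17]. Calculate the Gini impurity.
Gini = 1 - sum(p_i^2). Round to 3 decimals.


Total = 53. Proportions: 15/53, 21/53, 17/53. sum(p_i^2) = 0.3400. Gini = 1 - 0.3400 = 0.6600, which rounds to 0.660.

0.660


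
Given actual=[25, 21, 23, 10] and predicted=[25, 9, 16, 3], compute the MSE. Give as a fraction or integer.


MSE = (1/4) * ((25-25)^2=0 + (21-9)^2=144 + (23-16)^2=49 + (10-3)^2=49). Sum = 242. MSE = 121/2.

121/2


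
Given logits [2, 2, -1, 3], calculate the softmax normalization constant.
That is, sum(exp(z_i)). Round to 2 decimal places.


Denom = e^2=7.3891 + e^2=7.3891 + e^-1=0.3679 + e^3=20.0855. Sum = 35.2316, which rounds to 35.23.

35.23


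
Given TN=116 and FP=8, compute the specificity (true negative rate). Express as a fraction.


Specificity = TN / (TN + FP) = 116 / 124 = 29/31.

29/31


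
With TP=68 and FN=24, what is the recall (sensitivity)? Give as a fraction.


Recall = TP / (TP + FN) = 68 / 92 = 17/23.

17/23


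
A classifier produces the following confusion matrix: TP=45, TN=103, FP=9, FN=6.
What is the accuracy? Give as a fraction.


Accuracy = (TP + TN) / (TP + TN + FP + FN) = (45 + 103) / 163 = 148/163.

148/163


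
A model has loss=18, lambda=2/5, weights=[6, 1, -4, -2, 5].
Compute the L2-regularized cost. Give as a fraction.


L2 sq norm = sum(w^2) = 82. J = 18 + 2/5 * 82 = 254/5.

254/5


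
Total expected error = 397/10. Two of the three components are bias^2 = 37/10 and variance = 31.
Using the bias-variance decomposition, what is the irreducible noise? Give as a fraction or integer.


Total error = bias^2 + variance + irreducible noise. So irreducible noise = 397/10 - 37/10 - 31 = 5.

5


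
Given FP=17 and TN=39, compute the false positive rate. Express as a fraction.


FPR = FP / (FP + TN) = 17 / 56 = 17/56.

17/56


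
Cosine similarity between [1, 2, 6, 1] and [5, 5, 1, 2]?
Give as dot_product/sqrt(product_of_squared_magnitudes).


dot = 23. |a|^2 = 42, |b|^2 = 55. cos = 23/sqrt(2310).

23/sqrt(2310)


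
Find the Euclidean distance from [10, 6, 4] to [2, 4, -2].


d = sqrt(sum of squared differences). (10-2)^2=64, (6-4)^2=4, (4--2)^2=36. Sum = 104.

sqrt(104)


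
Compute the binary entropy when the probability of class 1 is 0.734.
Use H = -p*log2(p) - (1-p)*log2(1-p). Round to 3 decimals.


H = -0.734*log2(0.734) - 0.266*log2(0.266) = 0.836.

0.836


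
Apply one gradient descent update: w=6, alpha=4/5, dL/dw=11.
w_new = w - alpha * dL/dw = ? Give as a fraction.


w_new = 6 - 4/5 * 11 = 6 - 44/5 = -14/5.

-14/5


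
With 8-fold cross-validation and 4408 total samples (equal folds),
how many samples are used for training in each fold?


Each validation fold has 4408/8 = 551 samples. Training set = 4408 - 551 = 3857.

3857


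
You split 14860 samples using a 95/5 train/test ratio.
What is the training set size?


Test set = 14860 * 5% = 743. Training set = 14860 - 743 = 14117.

14117


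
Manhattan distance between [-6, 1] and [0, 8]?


d = sum of absolute differences: |-6-0|=6 + |1-8|=7 = 13.

13


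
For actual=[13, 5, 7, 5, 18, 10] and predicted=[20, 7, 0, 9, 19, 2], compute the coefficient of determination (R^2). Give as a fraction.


Mean(y) = 29/3. SS_res = 183. SS_tot = 394/3. R^2 = 1 - 183/(394/3) = -155/394.

-155/394


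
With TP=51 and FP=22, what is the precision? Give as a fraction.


Precision = TP / (TP + FP) = 51 / 73 = 51/73.

51/73


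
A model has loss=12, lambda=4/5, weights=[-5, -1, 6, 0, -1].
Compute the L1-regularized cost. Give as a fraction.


L1 norm = sum(|w|) = 13. J = 12 + 4/5 * 13 = 112/5.

112/5


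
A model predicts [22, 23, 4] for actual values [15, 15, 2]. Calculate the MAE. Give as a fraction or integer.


MAE = (1/3) * (|15-22|=7 + |15-23|=8 + |2-4|=2). Sum = 17. MAE = 17/3.

17/3


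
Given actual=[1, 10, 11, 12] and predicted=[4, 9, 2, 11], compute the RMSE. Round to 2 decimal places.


MSE = 23.0000. RMSE = sqrt(23.0000) = 4.80.

4.80


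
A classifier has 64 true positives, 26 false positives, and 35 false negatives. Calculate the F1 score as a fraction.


Precision = 64/90 = 32/45. Recall = 64/99 = 64/99. F1 = 2*P*R/(P+R) = 128/189.

128/189


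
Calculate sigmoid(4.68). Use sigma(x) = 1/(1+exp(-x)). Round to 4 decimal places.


sigma(4.68) = 1/(1+e^(-4.68)) = 1/(1+0.009279) = 1/1.009279 = 0.9908.

0.9908


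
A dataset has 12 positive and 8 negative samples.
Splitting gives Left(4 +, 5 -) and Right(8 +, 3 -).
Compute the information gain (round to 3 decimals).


H(parent) = 0.9710. H(left) = 0.9911, H(right) = 0.8454. Weighted = (9/20)*0.9911 + (11/20)*0.8454 = 0.9110. IG = 0.9710 - 0.9110 = 0.0600, which rounds to 0.060.

0.060


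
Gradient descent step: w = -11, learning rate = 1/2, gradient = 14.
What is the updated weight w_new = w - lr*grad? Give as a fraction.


w_new = -11 - 1/2 * 14 = -11 - 7 = -18.

-18


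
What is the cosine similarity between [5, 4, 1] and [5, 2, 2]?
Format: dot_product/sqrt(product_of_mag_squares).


dot = 35. |a|^2 = 42, |b|^2 = 33. cos = 35/sqrt(1386).

35/sqrt(1386)


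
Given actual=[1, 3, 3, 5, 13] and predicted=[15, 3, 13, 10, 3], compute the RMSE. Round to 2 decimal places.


MSE = 84.2000. RMSE = sqrt(84.2000) = 9.18.

9.18


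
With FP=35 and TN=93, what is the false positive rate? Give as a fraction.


FPR = FP / (FP + TN) = 35 / 128 = 35/128.

35/128


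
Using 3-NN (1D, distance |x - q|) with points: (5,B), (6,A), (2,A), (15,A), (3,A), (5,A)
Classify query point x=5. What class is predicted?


Distances: |5-5|=0, |6-5|=1, |2-5|=3, |15-5|=10, |3-5|=2, |5-5|=0. 3 nearest: (5,A), (5,B), (6,A). Counts: {'A': 2, 'B': 1}. Majority class: A.

A


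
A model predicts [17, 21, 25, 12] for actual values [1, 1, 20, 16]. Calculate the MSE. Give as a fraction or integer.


MSE = (1/4) * ((1-17)^2=256 + (1-21)^2=400 + (20-25)^2=25 + (16-12)^2=16). Sum = 697. MSE = 697/4.

697/4


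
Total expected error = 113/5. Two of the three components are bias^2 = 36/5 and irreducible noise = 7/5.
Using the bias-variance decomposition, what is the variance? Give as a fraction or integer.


Total error = bias^2 + variance + irreducible noise. So variance = 113/5 - 36/5 - 7/5 = 14.

14


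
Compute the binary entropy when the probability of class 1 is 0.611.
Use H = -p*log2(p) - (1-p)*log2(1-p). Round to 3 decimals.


H = -0.611*log2(0.611) - 0.389*log2(0.389) = 0.964.

0.964


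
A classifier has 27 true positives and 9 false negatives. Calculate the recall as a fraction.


Recall = TP / (TP + FN) = 27 / 36 = 3/4.

3/4


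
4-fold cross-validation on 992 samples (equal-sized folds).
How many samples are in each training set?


Each validation fold has 992/4 = 248 samples. Training set = 992 - 248 = 744.

744


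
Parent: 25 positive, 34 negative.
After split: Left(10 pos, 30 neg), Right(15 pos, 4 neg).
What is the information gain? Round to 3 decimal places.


H(parent) = 0.9831. H(left) = 0.8113, H(right) = 0.7425. Weighted = (40/59)*0.8113 + (19/59)*0.7425 = 0.7891. IG = 0.9831 - 0.7891 = 0.1940, which rounds to 0.194.

0.194


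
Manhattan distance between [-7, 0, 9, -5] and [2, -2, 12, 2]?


d = sum of absolute differences: |-7-2|=9 + |0--2|=2 + |9-12|=3 + |-5-2|=7 = 21.

21


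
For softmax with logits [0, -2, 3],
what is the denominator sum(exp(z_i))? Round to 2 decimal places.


Denom = e^0=1.0000 + e^-2=0.1353 + e^3=20.0855. Sum = 21.2208, which rounds to 21.22.

21.22


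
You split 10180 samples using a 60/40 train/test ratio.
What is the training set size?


Test set = 10180 * 40% = 4072. Training set = 10180 - 4072 = 6108.

6108


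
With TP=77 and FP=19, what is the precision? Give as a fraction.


Precision = TP / (TP + FP) = 77 / 96 = 77/96.

77/96


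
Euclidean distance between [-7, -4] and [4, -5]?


d = sqrt(sum of squared differences). (-7-4)^2=121, (-4--5)^2=1. Sum = 122.

sqrt(122)


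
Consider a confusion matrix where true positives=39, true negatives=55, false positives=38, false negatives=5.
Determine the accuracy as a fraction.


Accuracy = (TP + TN) / (TP + TN + FP + FN) = (39 + 55) / 137 = 94/137.

94/137


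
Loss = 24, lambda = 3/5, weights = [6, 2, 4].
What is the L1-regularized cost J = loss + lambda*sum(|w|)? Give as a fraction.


L1 norm = sum(|w|) = 12. J = 24 + 3/5 * 12 = 156/5.

156/5


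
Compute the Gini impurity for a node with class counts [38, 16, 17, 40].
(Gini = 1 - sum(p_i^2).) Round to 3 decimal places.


Total = 111. Proportions: 38/111, 16/111, 17/111, 40/111. sum(p_i^2) = 0.2913. Gini = 1 - 0.2913 = 0.7087, which rounds to 0.709.

0.709


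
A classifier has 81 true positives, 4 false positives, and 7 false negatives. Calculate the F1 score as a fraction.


Precision = 81/85 = 81/85. Recall = 81/88 = 81/88. F1 = 2*P*R/(P+R) = 162/173.

162/173


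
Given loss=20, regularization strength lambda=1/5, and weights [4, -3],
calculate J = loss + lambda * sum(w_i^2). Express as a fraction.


L2 sq norm = sum(w^2) = 25. J = 20 + 1/5 * 25 = 25.

25


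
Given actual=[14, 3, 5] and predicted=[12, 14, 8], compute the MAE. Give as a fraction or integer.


MAE = (1/3) * (|14-12|=2 + |3-14|=11 + |5-8|=3). Sum = 16. MAE = 16/3.

16/3


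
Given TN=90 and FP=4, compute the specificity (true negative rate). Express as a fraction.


Specificity = TN / (TN + FP) = 90 / 94 = 45/47.

45/47


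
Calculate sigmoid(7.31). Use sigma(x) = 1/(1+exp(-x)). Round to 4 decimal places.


sigma(7.31) = 1/(1+e^(-7.31)) = 1/(1+0.000669) = 1/1.000669 = 0.9993.

0.9993


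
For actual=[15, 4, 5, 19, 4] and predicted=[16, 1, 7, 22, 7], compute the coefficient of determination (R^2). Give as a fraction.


Mean(y) = 47/5. SS_res = 32. SS_tot = 1006/5. R^2 = 1 - 32/(1006/5) = 423/503.

423/503


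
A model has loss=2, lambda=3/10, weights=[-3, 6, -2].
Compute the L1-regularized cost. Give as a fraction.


L1 norm = sum(|w|) = 11. J = 2 + 3/10 * 11 = 53/10.

53/10


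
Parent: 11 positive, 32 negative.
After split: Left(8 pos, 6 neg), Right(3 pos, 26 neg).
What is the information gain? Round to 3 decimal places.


H(parent) = 0.8204. H(left) = 0.9852, H(right) = 0.4798. Weighted = (14/43)*0.9852 + (29/43)*0.4798 = 0.6443. IG = 0.8204 - 0.6443 = 0.1761, which rounds to 0.176.

0.176


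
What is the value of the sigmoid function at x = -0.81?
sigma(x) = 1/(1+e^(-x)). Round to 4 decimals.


sigma(-0.81) = 1/(1+e^(0.81)) = 1/(1+2.247908) = 1/3.247908 = 0.3079.

0.3079


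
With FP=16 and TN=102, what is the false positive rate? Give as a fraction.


FPR = FP / (FP + TN) = 16 / 118 = 8/59.

8/59


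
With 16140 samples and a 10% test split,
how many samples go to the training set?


Test set = 16140 * 10% = 1614. Training set = 16140 - 1614 = 14526.

14526


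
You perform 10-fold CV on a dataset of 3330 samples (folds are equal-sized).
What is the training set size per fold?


Each validation fold has 3330/10 = 333 samples. Training set = 3330 - 333 = 2997.

2997


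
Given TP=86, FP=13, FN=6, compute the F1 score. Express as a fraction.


Precision = 86/99 = 86/99. Recall = 86/92 = 43/46. F1 = 2*P*R/(P+R) = 172/191.

172/191


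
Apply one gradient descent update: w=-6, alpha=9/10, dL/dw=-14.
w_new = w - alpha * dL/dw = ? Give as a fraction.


w_new = -6 - 9/10 * -14 = -6 - -63/5 = 33/5.

33/5


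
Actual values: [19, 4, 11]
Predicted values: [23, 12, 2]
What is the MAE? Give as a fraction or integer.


MAE = (1/3) * (|19-23|=4 + |4-12|=8 + |11-2|=9). Sum = 21. MAE = 7.

7


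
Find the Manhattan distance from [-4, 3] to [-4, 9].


d = sum of absolute differences: |-4--4|=0 + |3-9|=6 = 6.

6


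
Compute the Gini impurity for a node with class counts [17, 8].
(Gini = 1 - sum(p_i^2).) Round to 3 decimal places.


Total = 25. Proportions: 17/25, 8/25. sum(p_i^2) = 0.5648. Gini = 1 - 0.5648 = 0.4352, which rounds to 0.435.

0.435


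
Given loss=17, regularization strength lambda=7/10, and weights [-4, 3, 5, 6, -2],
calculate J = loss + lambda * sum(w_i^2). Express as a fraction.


L2 sq norm = sum(w^2) = 90. J = 17 + 7/10 * 90 = 80.

80


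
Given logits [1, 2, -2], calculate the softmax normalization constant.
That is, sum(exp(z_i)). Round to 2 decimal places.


Denom = e^1=2.7183 + e^2=7.3891 + e^-2=0.1353. Sum = 10.2427, which rounds to 10.24.

10.24


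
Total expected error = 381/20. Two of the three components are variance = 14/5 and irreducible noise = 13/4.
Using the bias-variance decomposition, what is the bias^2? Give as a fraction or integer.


Total error = bias^2 + variance + irreducible noise. So bias^2 = 381/20 - 14/5 - 13/4 = 13.

13


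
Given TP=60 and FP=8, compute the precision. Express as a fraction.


Precision = TP / (TP + FP) = 60 / 68 = 15/17.

15/17


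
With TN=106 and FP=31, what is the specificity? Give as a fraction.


Specificity = TN / (TN + FP) = 106 / 137 = 106/137.

106/137


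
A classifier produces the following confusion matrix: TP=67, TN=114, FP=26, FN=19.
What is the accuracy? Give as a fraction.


Accuracy = (TP + TN) / (TP + TN + FP + FN) = (67 + 114) / 226 = 181/226.

181/226


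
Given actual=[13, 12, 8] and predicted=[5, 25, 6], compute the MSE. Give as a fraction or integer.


MSE = (1/3) * ((13-5)^2=64 + (12-25)^2=169 + (8-6)^2=4). Sum = 237. MSE = 79.

79


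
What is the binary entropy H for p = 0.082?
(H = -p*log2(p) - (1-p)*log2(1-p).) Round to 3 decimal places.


H = -0.082*log2(0.082) - 0.918*log2(0.918) = 0.409.

0.409


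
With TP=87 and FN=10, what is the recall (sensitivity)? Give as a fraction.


Recall = TP / (TP + FN) = 87 / 97 = 87/97.

87/97


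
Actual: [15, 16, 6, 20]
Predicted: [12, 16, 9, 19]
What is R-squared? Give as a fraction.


Mean(y) = 57/4. SS_res = 19. SS_tot = 419/4. R^2 = 1 - 19/(419/4) = 343/419.

343/419


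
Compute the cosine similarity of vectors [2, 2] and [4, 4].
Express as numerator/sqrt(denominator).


dot = 16. |a|^2 = 8, |b|^2 = 32. cos = 16/sqrt(256).

16/sqrt(256)


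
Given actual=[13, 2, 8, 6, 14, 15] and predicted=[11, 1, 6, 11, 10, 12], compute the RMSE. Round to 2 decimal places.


MSE = 9.8333. RMSE = sqrt(9.8333) = 3.14.

3.14


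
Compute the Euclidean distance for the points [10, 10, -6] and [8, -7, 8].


d = sqrt(sum of squared differences). (10-8)^2=4, (10--7)^2=289, (-6-8)^2=196. Sum = 489.

sqrt(489)


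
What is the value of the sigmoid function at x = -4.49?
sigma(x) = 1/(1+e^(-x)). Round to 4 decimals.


sigma(-4.49) = 1/(1+e^(4.49)) = 1/(1+89.121446) = 1/90.121446 = 0.0111.

0.0111


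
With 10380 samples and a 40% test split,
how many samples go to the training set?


Test set = 10380 * 40% = 4152. Training set = 10380 - 4152 = 6228.

6228


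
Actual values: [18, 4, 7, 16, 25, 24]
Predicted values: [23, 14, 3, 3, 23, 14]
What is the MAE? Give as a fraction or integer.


MAE = (1/6) * (|18-23|=5 + |4-14|=10 + |7-3|=4 + |16-3|=13 + |25-23|=2 + |24-14|=10). Sum = 44. MAE = 22/3.

22/3


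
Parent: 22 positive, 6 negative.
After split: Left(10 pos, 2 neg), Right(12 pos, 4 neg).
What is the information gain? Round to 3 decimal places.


H(parent) = 0.7496. H(left) = 0.6500, H(right) = 0.8113. Weighted = (12/28)*0.6500 + (16/28)*0.8113 = 0.7422. IG = 0.7496 - 0.7422 = 0.0074, which rounds to 0.007.

0.007


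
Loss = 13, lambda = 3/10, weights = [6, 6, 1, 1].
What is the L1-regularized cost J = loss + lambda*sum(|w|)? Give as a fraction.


L1 norm = sum(|w|) = 14. J = 13 + 3/10 * 14 = 86/5.

86/5


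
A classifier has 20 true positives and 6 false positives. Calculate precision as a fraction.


Precision = TP / (TP + FP) = 20 / 26 = 10/13.

10/13


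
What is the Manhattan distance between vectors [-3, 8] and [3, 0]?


d = sum of absolute differences: |-3-3|=6 + |8-0|=8 = 14.

14


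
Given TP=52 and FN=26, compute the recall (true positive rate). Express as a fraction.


Recall = TP / (TP + FN) = 52 / 78 = 2/3.

2/3


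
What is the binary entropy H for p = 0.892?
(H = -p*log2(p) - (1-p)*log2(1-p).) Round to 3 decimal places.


H = -0.892*log2(0.892) - 0.108*log2(0.108) = 0.494.

0.494


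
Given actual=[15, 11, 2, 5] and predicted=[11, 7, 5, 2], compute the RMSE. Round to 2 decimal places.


MSE = 12.5000. RMSE = sqrt(12.5000) = 3.54.

3.54


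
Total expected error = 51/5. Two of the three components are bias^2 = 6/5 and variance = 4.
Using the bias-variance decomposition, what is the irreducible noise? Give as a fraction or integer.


Total error = bias^2 + variance + irreducible noise. So irreducible noise = 51/5 - 6/5 - 4 = 5.

5


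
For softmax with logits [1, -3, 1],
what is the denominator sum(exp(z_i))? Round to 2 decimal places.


Denom = e^1=2.7183 + e^-3=0.0498 + e^1=2.7183. Sum = 5.4864, which rounds to 5.49.

5.49


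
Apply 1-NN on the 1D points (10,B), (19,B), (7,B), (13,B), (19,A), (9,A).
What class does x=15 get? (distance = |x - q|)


Distances: |10-15|=5, |19-15|=4, |7-15|=8, |13-15|=2, |19-15|=4, |9-15|=6. 1 nearest: (13,B). Counts: {'B': 1}. Majority class: B.

B


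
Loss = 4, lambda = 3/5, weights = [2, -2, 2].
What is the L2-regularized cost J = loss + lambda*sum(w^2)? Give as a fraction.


L2 sq norm = sum(w^2) = 12. J = 4 + 3/5 * 12 = 56/5.

56/5


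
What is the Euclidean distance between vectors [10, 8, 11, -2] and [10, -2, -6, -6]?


d = sqrt(sum of squared differences). (10-10)^2=0, (8--2)^2=100, (11--6)^2=289, (-2--6)^2=16. Sum = 405.

sqrt(405)


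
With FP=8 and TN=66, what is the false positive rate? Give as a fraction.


FPR = FP / (FP + TN) = 8 / 74 = 4/37.

4/37


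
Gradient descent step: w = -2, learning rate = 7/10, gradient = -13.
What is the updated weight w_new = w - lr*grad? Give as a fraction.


w_new = -2 - 7/10 * -13 = -2 - -91/10 = 71/10.

71/10


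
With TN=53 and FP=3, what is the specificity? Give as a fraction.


Specificity = TN / (TN + FP) = 53 / 56 = 53/56.

53/56


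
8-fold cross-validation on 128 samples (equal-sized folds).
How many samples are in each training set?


Each validation fold has 128/8 = 16 samples. Training set = 128 - 16 = 112.

112


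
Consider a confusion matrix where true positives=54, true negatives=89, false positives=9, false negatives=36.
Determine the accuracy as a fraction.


Accuracy = (TP + TN) / (TP + TN + FP + FN) = (54 + 89) / 188 = 143/188.

143/188


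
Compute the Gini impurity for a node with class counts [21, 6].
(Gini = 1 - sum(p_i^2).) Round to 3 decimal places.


Total = 27. Proportions: 21/27, 6/27. sum(p_i^2) = 0.6543. Gini = 1 - 0.6543 = 0.3457, which rounds to 0.346.

0.346


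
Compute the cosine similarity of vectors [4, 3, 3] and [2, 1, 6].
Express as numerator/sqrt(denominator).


dot = 29. |a|^2 = 34, |b|^2 = 41. cos = 29/sqrt(1394).

29/sqrt(1394)


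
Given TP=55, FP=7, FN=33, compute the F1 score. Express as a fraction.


Precision = 55/62 = 55/62. Recall = 55/88 = 5/8. F1 = 2*P*R/(P+R) = 11/15.

11/15


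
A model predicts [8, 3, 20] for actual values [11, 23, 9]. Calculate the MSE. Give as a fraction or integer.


MSE = (1/3) * ((11-8)^2=9 + (23-3)^2=400 + (9-20)^2=121). Sum = 530. MSE = 530/3.

530/3


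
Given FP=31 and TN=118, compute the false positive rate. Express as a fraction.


FPR = FP / (FP + TN) = 31 / 149 = 31/149.

31/149


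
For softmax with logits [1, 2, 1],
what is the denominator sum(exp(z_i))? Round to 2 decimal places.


Denom = e^1=2.7183 + e^2=7.3891 + e^1=2.7183. Sum = 12.8257, which rounds to 12.83.

12.83


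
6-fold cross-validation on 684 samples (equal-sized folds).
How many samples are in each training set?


Each validation fold has 684/6 = 114 samples. Training set = 684 - 114 = 570.

570


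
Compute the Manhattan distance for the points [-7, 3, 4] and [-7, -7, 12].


d = sum of absolute differences: |-7--7|=0 + |3--7|=10 + |4-12|=8 = 18.

18


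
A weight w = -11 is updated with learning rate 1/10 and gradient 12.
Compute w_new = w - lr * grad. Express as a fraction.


w_new = -11 - 1/10 * 12 = -11 - 6/5 = -61/5.

-61/5


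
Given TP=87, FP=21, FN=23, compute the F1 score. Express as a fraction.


Precision = 87/108 = 29/36. Recall = 87/110 = 87/110. F1 = 2*P*R/(P+R) = 87/109.

87/109


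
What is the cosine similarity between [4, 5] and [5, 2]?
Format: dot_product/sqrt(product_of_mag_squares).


dot = 30. |a|^2 = 41, |b|^2 = 29. cos = 30/sqrt(1189).

30/sqrt(1189)


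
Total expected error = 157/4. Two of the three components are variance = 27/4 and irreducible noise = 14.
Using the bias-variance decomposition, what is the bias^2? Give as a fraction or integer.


Total error = bias^2 + variance + irreducible noise. So bias^2 = 157/4 - 27/4 - 14 = 37/2.

37/2
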